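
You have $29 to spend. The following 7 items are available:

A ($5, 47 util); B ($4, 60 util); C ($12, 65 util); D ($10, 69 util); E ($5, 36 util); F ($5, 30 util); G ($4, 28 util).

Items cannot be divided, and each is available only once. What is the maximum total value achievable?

242 util

Check high-value combinations within $29:
- A+B+D+E+F: cost 5+4+10+5+5=29, value 47+60+69+36+30=242
- A+B+D+E+G: cost 5+4+10+5+4=28, value 47+60+69+36+28=240
- A+B+D+F+G: cost 5+4+10+5+4=28, value 47+60+69+30+28=234
- B+D+E+F+G: cost 4+10+5+5+4=28, value 60+69+36+30+28=223
- A+B+D+E: cost 5+4+10+5=24, value 47+60+69+36=212
Best: 242 util.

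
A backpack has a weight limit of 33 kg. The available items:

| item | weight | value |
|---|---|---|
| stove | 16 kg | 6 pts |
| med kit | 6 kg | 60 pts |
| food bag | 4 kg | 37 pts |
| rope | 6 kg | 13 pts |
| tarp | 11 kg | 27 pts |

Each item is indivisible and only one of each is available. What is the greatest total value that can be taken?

Check high-value combinations within 33 kg:
- med kit+food bag+rope+tarp: weight 6+4+6+11=27, value 60+37+13+27=137
- med kit+food bag+tarp: weight 6+4+11=21, value 60+37+27=124
- stove+med kit+food bag+rope: weight 16+6+4+6=32, value 6+60+37+13=116
Best: 137 pts.

137 pts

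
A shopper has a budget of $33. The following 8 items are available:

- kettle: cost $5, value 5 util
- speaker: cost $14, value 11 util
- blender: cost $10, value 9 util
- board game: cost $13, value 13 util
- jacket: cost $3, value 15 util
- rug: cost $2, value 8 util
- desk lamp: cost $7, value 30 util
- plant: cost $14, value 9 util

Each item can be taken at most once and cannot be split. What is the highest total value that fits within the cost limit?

This is a 0/1 knapsack; check combinations near the capacity.
- kettle+board game+jacket+rug+desk lamp: cost 5+13+3+2+7=30, value 5+13+15+8+30=71
- kettle+speaker+jacket+rug+desk lamp: cost 5+14+3+2+7=31, value 5+11+15+8+30=69
- kettle+blender+jacket+rug+desk lamp: cost 5+10+3+2+7=27, value 5+9+15+8+30=67
- kettle+jacket+rug+desk lamp+plant: cost 5+3+2+7+14=31, value 5+15+8+30+9=67
- blender+board game+jacket+desk lamp: cost 10+13+3+7=33, value 9+13+15+30=67
Best: 71 util.

71 util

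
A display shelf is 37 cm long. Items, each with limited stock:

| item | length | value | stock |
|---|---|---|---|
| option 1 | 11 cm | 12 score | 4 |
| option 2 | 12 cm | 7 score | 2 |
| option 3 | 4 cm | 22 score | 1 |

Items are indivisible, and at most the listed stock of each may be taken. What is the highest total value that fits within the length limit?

58 score

Best selections within length 37 and stock limits:
- 3×option 1 + 1×option 3: length 37, value 58
- 2×option 1 + 1×option 3: length 26, value 46
- 1×option 1 + 1×option 2 + 1×option 3: length 27, value 41
- 2×option 2 + 1×option 3: length 28, value 36
Best: 58 score.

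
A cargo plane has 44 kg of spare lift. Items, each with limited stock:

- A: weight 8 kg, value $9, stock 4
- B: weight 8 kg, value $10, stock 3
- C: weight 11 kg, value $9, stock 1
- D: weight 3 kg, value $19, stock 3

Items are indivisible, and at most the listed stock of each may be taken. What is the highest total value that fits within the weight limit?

$96

Best selections within weight 44 and stock limits:
- 1×A + 3×B + 3×D: weight 41, value 96
- 3×B + 1×C + 3×D: weight 44, value 96
- 2×A + 2×B + 3×D: weight 41, value 95
- 1×A + 2×B + 1×C + 3×D: weight 44, value 95
Best: $96.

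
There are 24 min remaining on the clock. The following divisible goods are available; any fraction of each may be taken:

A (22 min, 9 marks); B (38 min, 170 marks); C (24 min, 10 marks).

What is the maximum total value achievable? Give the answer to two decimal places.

107.37

Take in order of value per unit:
- B (170/38 per unit): 24 of 38 → value 24×170/38 = 107.3684, running total 107.37
Total 107.37.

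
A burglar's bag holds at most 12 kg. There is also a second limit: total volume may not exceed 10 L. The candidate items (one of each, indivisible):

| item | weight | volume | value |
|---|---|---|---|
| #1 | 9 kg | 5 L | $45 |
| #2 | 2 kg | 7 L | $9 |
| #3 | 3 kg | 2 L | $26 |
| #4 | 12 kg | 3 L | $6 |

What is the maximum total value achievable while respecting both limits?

$71

Feasible sets respecting both limits:
- #1+#3: weight 12, volume 7, value 71
- #1: weight 9, volume 5, value 45
- #2+#3: weight 5, volume 9, value 35
- #3: weight 3, volume 2, value 26
Best: $71.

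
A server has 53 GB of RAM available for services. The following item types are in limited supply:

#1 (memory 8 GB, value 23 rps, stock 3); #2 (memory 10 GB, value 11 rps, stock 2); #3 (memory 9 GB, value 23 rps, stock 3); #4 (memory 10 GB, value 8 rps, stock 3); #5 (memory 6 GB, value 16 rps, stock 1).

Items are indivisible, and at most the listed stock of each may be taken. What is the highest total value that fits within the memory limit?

Best selections within memory 53 and stock limits:
- 3×#1 + 3×#3: memory 51, value 138
- 3×#1 + 2×#3 + 1×#5: memory 48, value 131
- 2×#1 + 3×#3 + 1×#5: memory 49, value 131
Best: 138 rps.

138 rps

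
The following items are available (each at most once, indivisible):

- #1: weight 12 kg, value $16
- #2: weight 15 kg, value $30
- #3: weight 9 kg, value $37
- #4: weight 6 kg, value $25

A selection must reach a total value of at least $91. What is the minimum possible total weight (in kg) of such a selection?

30

Subsets with value ≥ 91, sorted by total weight:
- #2+#3+#4: weight 30, value 92
- #1+#2+#3+#4: weight 42, value 108
Minimum weight: 30 kg.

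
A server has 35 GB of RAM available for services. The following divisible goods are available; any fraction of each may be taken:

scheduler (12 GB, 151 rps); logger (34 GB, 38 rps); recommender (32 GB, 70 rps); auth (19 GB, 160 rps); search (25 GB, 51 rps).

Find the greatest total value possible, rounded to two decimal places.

Take in order of value per unit:
- scheduler (151/12 per unit): all 12 → value 151, running total 151.00
- auth (160/19 per unit): all 19 → value 160, running total 311.00
- recommender (70/32 per unit): 4 of 32 → value 4×70/32 = 8.7500, running total 319.75
Total 319.75.

319.75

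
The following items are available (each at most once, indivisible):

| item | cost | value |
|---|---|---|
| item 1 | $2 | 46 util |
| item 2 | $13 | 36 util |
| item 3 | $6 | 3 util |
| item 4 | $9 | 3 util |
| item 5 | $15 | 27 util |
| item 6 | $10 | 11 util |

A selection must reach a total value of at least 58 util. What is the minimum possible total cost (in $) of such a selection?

15

Subsets with value ≥ 58, sorted by total cost:
- item 1+item 2: cost 15, value 82
- item 1+item 5: cost 17, value 73
Minimum cost: 15 $.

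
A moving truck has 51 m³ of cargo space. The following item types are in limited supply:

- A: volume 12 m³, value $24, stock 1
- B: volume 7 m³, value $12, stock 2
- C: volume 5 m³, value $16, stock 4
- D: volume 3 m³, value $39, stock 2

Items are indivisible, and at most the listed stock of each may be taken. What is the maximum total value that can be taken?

$178

Best selections within volume 51 and stock limits:
- 1×A + 1×B + 4×C + 2×D: volume 45, value 178
- 1×A + 2×B + 3×C + 2×D: volume 47, value 174
- 1×A + 4×C + 2×D: volume 38, value 166
- 2×B + 4×C + 2×D: volume 40, value 166
Best: $178.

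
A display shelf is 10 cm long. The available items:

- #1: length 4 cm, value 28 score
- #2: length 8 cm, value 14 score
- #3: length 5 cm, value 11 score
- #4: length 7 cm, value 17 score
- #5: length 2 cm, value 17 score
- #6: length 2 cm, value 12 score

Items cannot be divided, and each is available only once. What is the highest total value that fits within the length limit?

57 score

This is a 0/1 knapsack; check combinations near the capacity.
- #1+#5+#6: length 4+2+2=8, value 28+17+12=57
- #1+#5: length 4+2=6, value 28+17=45
- #1+#6: length 4+2=6, value 28+12=40
Best: 57 score.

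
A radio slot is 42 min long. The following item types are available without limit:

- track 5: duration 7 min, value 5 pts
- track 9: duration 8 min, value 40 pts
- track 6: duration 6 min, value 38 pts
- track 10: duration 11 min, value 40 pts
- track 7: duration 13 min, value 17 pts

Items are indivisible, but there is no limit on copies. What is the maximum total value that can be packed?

266 pts

Best value-per-unit is track 6 at 38/6, and filling with it alone uses duration 7×6=42. No mix of the others beats 7×38 = 266.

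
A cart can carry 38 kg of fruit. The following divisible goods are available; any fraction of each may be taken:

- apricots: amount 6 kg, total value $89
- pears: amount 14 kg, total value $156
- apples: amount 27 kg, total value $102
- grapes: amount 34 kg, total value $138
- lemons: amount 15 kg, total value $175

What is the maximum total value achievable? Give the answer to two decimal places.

432.18

Take in order of value per unit:
- apricots (89/6 per unit): all 6 → value 89, running total 89.00
- lemons (175/15 per unit): all 15 → value 175, running total 264.00
- pears (156/14 per unit): all 14 → value 156, running total 420.00
- grapes (138/34 per unit): 3 of 34 → value 3×138/34 = 12.1765, running total 432.18
Total 432.18.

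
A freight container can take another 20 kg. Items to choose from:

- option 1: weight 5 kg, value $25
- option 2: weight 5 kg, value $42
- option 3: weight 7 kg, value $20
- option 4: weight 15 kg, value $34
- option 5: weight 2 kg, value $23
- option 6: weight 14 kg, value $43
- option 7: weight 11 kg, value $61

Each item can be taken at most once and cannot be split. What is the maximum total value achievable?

Check high-value combinations within 20 kg:
- option 2+option 5+option 7: weight 5+2+11=18, value 42+23+61=126
- option 1+option 2+option 3+option 5: weight 5+5+7+2=19, value 25+42+20+23=110
- option 1+option 5+option 7: weight 5+2+11=18, value 25+23+61=109
Best: $126.

$126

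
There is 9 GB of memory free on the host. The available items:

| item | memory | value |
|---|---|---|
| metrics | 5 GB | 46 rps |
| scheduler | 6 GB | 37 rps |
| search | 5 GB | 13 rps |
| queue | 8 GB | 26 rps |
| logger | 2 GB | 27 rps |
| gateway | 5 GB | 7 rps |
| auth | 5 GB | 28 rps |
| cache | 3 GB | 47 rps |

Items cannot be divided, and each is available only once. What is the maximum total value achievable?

Check high-value combinations within 9 GB:
- metrics+cache: memory 5+3=8, value 46+47=93
- scheduler+cache: memory 6+3=9, value 37+47=84
- auth+cache: memory 5+3=8, value 28+47=75
- logger+cache: memory 2+3=5, value 27+47=74
Best: 93 rps.

93 rps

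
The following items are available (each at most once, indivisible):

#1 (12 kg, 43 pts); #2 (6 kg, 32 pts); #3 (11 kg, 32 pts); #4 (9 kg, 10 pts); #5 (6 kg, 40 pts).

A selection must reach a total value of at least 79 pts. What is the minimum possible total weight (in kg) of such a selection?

18

Subsets with value ≥ 79, sorted by total weight:
- #1+#5: weight 18, value 83
- #2+#4+#5: weight 21, value 82
- #2+#3+#5: weight 23, value 104
- #1+#2+#5: weight 24, value 115
Minimum weight: 18 kg.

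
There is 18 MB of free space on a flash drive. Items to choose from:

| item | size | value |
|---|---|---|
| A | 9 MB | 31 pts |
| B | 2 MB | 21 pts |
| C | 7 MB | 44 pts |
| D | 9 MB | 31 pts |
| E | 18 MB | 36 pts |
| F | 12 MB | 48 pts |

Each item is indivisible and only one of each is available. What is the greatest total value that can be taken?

96 pts

This is a 0/1 knapsack; check combinations near the capacity.
- A+B+C: size 9+2+7=18, value 31+21+44=96
- B+C+D: size 2+7+9=18, value 21+44+31=96
- A+C: size 9+7=16, value 31+44=75
- C+D: size 7+9=16, value 44+31=75
- B+F: size 2+12=14, value 21+48=69
Best: 96 pts.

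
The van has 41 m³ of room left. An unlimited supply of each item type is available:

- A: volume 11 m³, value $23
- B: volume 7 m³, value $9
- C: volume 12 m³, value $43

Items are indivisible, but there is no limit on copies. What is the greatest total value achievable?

Best value-per-unit is C at 43/12, and filling with it alone uses volume 3×12=36. No mix of the others beats 3×43 = 129.

$129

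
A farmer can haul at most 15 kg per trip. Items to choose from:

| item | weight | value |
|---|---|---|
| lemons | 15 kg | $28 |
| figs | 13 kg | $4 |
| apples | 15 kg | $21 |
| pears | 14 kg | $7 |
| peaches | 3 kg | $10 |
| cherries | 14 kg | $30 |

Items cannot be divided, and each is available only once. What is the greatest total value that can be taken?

$30

This is a 0/1 knapsack; check combinations near the capacity.
- cherries: weight 14, value 30
- lemons: weight 15, value 28
- apples: weight 15, value 21
Best: $30.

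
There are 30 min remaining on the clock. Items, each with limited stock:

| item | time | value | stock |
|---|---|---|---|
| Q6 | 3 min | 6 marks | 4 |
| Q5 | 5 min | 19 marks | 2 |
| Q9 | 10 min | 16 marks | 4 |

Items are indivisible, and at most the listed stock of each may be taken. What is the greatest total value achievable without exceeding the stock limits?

72 marks

Best selections within time 30 and stock limits:
- 3×Q6 + 2×Q5 + 1×Q9: time 29, value 72
- 2×Q5 + 2×Q9: time 30, value 70
Best: 72 marks.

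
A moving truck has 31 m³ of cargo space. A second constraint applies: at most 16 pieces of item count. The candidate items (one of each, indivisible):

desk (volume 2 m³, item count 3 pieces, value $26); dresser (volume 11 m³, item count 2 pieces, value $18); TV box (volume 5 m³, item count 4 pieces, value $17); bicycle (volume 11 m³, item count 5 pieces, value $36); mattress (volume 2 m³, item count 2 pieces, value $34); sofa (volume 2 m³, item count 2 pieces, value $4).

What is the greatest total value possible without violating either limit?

Feasible sets respecting both limits:
- desk+dresser+TV box+bicycle+mattress: volume 31, item count 16, value 131
- desk+dresser+bicycle+mattress+sofa: volume 28, item count 14, value 118
- desk+TV box+bicycle+mattress+sofa: volume 22, item count 16, value 117
- desk+dresser+bicycle+mattress: volume 26, item count 12, value 114
Best: $131.

$131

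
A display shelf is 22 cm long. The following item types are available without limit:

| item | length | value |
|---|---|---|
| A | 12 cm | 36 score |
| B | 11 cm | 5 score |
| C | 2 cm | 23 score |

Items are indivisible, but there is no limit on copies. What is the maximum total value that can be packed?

253 score

Best value-per-unit is C at 23/2, and filling with it alone uses length 11×2=22. No mix of the others beats 11×23 = 253.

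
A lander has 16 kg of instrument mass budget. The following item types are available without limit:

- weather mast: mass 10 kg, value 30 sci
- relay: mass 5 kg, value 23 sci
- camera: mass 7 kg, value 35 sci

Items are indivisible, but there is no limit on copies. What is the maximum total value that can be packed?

70 sci

Best value-per-unit is camera at 35/7, and filling with it alone uses mass 2×7=14. No mix of the others beats 2×35 = 70.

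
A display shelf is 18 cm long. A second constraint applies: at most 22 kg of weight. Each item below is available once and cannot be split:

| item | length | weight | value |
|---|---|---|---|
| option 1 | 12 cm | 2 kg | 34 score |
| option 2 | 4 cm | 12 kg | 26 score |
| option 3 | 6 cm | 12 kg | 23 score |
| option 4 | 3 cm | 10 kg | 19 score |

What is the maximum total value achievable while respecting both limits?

Feasible sets respecting both limits:
- option 1+option 2: length 16, weight 14, value 60
- option 1+option 3: length 18, weight 14, value 57
- option 1+option 4: length 15, weight 12, value 53
Best: 60 score.

60 score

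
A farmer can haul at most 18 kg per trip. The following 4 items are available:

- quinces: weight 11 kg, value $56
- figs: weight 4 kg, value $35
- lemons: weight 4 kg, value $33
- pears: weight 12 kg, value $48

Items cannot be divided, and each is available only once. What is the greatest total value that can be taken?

$91

This is a 0/1 knapsack; check combinations near the capacity.
- quinces+figs: weight 11+4=15, value 56+35=91
- quinces+lemons: weight 11+4=15, value 56+33=89
- figs+pears: weight 4+12=16, value 35+48=83
- lemons+pears: weight 4+12=16, value 33+48=81
- figs+lemons: weight 4+4=8, value 35+33=68
Best: $91.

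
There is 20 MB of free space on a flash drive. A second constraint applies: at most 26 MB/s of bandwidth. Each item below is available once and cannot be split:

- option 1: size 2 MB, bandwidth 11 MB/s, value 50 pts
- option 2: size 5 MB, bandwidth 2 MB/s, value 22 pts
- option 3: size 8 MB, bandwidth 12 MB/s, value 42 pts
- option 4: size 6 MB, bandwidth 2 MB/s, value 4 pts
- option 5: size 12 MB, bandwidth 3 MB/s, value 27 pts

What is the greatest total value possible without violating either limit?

114 pts

Feasible sets respecting both limits:
- option 1+option 2+option 3: size 15, bandwidth 25, value 114
- option 1+option 2+option 5: size 19, bandwidth 16, value 99
- option 1+option 3+option 4: size 16, bandwidth 25, value 96
Best: 114 pts.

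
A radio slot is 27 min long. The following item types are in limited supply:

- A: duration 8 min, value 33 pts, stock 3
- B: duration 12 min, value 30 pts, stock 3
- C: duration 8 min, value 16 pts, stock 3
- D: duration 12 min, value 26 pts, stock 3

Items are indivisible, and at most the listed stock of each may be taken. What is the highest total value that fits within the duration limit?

99 pts

Top feasible selections:
- 3×A: duration 24, value 99
- 2×A + 1×C: duration 24, value 82
Best: 99 pts.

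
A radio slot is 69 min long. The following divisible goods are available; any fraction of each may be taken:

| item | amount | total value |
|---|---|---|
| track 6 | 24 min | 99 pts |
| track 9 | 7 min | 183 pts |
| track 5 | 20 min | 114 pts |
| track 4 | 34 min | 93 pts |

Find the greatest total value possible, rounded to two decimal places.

Take in order of value per unit:
- track 9 (183/7 per unit): all 7 → value 183, running total 183.00
- track 5 (114/20 per unit): all 20 → value 114, running total 297.00
- track 6 (99/24 per unit): all 24 → value 99, running total 396.00
- track 4 (93/34 per unit): 18 of 34 → value 18×93/34 = 49.2353, running total 445.24
Total 445.24.

445.24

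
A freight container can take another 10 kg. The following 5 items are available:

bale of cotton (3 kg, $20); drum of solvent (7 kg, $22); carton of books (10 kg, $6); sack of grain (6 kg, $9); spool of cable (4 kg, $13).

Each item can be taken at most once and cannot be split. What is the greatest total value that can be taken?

Check high-value combinations within 10 kg:
- bale of cotton+drum of solvent: weight 3+7=10, value 20+22=42
- bale of cotton+spool of cable: weight 3+4=7, value 20+13=33
- bale of cotton+sack of grain: weight 3+6=9, value 20+9=29
- drum of solvent: weight 7, value 22
- sack of grain+spool of cable: weight 6+4=10, value 9+13=22
Best: $42.

$42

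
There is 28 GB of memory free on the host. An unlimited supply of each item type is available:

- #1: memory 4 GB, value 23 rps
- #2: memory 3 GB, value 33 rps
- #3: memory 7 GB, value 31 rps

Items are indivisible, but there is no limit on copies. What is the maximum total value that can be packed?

Best value-per-unit is #2 at 33/3, and filling with it alone uses memory 9×3=27. No mix of the others beats 9×33 = 297.

297 rps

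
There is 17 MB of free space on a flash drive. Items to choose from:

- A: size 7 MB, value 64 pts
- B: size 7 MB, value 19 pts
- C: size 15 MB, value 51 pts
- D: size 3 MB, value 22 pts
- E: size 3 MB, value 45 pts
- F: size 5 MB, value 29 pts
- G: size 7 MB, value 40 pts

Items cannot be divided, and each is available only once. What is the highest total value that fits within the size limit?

149 pts

Check high-value combinations within 17 MB:
- A+E+G: size 7+3+7=17, value 64+45+40=149
- A+E+F: size 7+3+5=15, value 64+45+29=138
- A+D+E: size 7+3+3=13, value 64+22+45=131
Best: 149 pts.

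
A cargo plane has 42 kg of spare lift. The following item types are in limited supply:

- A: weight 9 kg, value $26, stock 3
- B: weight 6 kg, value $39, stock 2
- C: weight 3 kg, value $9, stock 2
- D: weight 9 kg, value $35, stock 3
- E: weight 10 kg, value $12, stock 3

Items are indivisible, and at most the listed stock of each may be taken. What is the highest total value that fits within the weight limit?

$192

Best selections within weight 42 and stock limits:
- 2×B + 1×C + 3×D: weight 42, value 192
- 2×B + 3×D: weight 39, value 183
- 1×A + 2×B + 1×C + 2×D: weight 42, value 183
- 1×A + 2×B + 2×D: weight 39, value 174
Best: $192.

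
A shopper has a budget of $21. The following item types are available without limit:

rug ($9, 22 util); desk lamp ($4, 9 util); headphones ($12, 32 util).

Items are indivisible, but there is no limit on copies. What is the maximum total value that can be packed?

Best value-per-unit is headphones at 32/12; filling with it alone gives 1×32 = 32.
Optimal mix: 1×rug + 1×headphones → cost 21, value 54.

54 util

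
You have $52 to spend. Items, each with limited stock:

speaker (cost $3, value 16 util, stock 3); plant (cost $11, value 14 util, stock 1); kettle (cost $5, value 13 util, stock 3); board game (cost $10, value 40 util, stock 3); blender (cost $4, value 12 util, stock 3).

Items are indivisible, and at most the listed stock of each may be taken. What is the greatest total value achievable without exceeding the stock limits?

Top feasible selections:
- 3×speaker + 1×kettle + 3×board game + 2×blender: cost 52, value 205
- 3×speaker + 3×board game + 3×blender: cost 51, value 204
- 3×speaker + 2×kettle + 3×board game: cost 49, value 194
- 3×speaker + 1×kettle + 3×board game + 1×blender: cost 48, value 193
Best: 205 util.

205 util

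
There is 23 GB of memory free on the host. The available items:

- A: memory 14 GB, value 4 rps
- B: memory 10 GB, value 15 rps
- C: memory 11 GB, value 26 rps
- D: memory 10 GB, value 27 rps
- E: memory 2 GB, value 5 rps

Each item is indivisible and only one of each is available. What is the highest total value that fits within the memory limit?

58 rps

This is a 0/1 knapsack; check combinations near the capacity.
- C+D+E: memory 11+10+2=23, value 26+27+5=58
- C+D: memory 11+10=21, value 26+27=53
- B+D+E: memory 10+10+2=22, value 15+27+5=47
Best: 58 rps.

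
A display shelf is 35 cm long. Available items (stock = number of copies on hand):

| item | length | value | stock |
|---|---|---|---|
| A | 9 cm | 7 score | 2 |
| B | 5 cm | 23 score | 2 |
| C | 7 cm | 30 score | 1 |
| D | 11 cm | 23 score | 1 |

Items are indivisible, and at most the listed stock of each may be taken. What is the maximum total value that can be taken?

Top feasible selections:
- 2×B + 1×C + 1×D: length 28, value 99
- 2×A + 2×B + 1×C: length 35, value 90
- 1×A + 2×B + 1×C: length 26, value 83
- 1×A + 1×B + 1×C + 1×D: length 32, value 83
Best: 99 score.

99 score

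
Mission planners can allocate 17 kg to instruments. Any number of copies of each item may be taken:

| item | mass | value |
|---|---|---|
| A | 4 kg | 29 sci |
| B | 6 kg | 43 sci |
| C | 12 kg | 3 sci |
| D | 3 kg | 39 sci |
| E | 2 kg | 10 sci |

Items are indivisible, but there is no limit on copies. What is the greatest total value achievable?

205 sci

Best value-per-unit is D at 39/3; filling with it alone gives 5×39 = 195.
Optimal mix: 5×D + 1×E → mass 17, value 205.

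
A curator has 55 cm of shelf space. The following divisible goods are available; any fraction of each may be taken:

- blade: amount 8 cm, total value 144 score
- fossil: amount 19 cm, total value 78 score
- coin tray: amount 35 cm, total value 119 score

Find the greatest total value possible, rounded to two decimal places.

317.20

Take in order of value per unit:
- blade (144/8 per unit): all 8 → value 144, running total 144.00
- fossil (78/19 per unit): all 19 → value 78, running total 222.00
- coin tray (119/35 per unit): 28 of 35 → value 28×119/35 = 95.2000, running total 317.20
Total 317.20.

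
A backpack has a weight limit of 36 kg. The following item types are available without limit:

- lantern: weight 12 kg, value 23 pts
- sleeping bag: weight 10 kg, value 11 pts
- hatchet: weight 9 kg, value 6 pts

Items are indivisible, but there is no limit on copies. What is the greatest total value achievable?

69 pts

Best value-per-unit is lantern at 23/12, and filling with it alone uses weight 3×12=36. No mix of the others beats 3×23 = 69.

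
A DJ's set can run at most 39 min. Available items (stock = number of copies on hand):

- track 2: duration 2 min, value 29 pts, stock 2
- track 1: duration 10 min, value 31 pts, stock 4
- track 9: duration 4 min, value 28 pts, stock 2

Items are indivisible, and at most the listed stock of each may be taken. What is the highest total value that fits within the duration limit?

179 pts

Best selections within duration 39 and stock limits:
- 2×track 2 + 3×track 1 + 1×track 9: duration 38, value 179
- 2×track 2 + 2×track 1 + 2×track 9: duration 32, value 176
Best: 179 pts.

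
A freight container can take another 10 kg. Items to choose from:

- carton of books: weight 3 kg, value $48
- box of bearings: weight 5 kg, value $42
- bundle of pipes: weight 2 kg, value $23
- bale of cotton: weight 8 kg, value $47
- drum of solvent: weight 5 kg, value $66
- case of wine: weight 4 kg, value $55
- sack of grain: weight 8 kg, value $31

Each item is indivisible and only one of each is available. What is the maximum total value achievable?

Check high-value combinations within 10 kg:
- carton of books+bundle of pipes+drum of solvent: weight 3+2+5=10, value 48+23+66=137
- carton of books+bundle of pipes+case of wine: weight 3+2+4=9, value 48+23+55=126
- drum of solvent+case of wine: weight 5+4=9, value 66+55=121
- carton of books+drum of solvent: weight 3+5=8, value 48+66=114
Best: $137.

$137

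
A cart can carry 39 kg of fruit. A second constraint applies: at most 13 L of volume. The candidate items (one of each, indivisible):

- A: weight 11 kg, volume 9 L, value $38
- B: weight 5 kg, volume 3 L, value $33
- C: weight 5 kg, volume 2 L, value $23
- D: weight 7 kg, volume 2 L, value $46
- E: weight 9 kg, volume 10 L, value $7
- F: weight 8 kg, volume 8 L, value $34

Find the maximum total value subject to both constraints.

$113

Feasible sets respecting both limits:
- B+D+F: weight 20, volume 13, value 113
- A+C+D: weight 23, volume 13, value 107
- C+D+F: weight 20, volume 12, value 103
- B+C+D: weight 17, volume 7, value 102
Best: $113.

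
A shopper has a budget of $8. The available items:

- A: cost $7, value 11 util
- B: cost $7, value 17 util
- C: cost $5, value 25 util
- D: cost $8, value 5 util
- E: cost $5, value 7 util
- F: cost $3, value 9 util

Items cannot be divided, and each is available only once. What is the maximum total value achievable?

Check high-value combinations within $8:
- C+F: cost 5+3=8, value 25+9=34
- C: cost 5, value 25
- B: cost 7, value 17
- E+F: cost 5+3=8, value 7+9=16
- A: cost 7, value 11
Best: 34 util.

34 util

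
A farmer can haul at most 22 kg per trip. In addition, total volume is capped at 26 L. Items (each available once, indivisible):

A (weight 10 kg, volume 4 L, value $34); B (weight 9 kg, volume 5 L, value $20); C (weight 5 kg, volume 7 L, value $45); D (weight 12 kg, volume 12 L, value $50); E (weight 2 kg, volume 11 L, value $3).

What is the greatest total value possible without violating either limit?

Feasible sets respecting both limits:
- C+D: weight 17, volume 19, value 95
- A+D: weight 22, volume 16, value 84
- A+C+E: weight 17, volume 22, value 82
- A+C: weight 15, volume 11, value 79
Best: $95.

$95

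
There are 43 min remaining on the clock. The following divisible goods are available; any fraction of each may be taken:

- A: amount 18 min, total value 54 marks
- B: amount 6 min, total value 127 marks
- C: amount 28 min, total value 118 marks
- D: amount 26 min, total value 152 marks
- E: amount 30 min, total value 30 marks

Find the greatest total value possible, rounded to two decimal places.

Take in order of value per unit:
- B (127/6 per unit): all 6 → value 127, running total 127.00
- D (152/26 per unit): all 26 → value 152, running total 279.00
- C (118/28 per unit): 11 of 28 → value 11×118/28 = 46.3571, running total 325.36
Total 325.36.

325.36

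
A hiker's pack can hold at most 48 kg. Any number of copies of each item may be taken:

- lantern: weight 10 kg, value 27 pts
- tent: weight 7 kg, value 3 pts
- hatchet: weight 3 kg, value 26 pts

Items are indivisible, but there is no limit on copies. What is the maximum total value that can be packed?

416 pts

Best value-per-unit is hatchet at 26/3, and filling with it alone uses weight 16×3=48. No mix of the others beats 16×26 = 416.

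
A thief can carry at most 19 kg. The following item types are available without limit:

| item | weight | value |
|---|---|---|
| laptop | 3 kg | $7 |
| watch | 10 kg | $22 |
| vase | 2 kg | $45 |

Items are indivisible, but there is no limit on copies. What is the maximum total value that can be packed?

$405

Best value-per-unit is vase at 45/2, and filling with it alone uses weight 9×2=18. No mix of the others beats 9×45 = 405.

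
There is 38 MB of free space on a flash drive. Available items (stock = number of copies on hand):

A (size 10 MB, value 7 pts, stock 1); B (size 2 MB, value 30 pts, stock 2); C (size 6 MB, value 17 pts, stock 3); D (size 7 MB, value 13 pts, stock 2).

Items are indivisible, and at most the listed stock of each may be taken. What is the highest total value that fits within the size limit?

137 pts

Top feasible selections:
- 2×B + 3×C + 2×D: size 36, value 137
- 2×B + 3×C + 1×D: size 29, value 124
Best: 137 pts.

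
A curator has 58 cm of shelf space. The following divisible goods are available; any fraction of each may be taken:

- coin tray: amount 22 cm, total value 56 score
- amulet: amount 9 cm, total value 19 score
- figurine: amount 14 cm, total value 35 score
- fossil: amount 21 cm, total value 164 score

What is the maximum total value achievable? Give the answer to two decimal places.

257.11

Take in order of value per unit:
- fossil (164/21 per unit): all 21 → value 164, running total 164.00
- coin tray (56/22 per unit): all 22 → value 56, running total 220.00
- figurine (35/14 per unit): all 14 → value 35, running total 255.00
- amulet (19/9 per unit): 1 of 9 → value 1×19/9 = 2.1111, running total 257.11
Total 257.11.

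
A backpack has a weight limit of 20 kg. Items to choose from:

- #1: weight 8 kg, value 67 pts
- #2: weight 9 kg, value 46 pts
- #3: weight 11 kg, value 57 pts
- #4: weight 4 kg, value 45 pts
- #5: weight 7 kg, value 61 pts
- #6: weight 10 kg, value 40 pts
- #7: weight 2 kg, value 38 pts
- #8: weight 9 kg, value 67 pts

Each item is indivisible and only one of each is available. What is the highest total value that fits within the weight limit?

This is a 0/1 knapsack; check combinations near the capacity.
- #1+#4+#5: weight 8+4+7=19, value 67+45+61=173
- #4+#5+#8: weight 4+7+9=20, value 45+61+67=173
- #1+#7+#8: weight 8+2+9=19, value 67+38+67=172
- #1+#5+#7: weight 8+7+2=17, value 67+61+38=166
Best: 173 pts.

173 pts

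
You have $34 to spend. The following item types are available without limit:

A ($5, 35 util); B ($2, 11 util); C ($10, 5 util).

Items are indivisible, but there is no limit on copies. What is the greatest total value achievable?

232 util

Best value-per-unit is A at 35/5; filling with it alone gives 6×35 = 210.
Optimal mix: 6×A + 2×B → cost 34, value 232.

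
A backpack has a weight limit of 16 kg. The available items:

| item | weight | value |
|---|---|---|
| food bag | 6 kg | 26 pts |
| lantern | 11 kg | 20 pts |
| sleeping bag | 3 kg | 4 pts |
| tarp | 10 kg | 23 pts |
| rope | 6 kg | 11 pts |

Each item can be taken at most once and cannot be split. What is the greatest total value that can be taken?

Check high-value combinations within 16 kg:
- food bag+tarp: weight 6+10=16, value 26+23=49
- food bag+sleeping bag+rope: weight 6+3+6=15, value 26+4+11=41
- food bag+rope: weight 6+6=12, value 26+11=37
- tarp+rope: weight 10+6=16, value 23+11=34
- food bag+sleeping bag: weight 6+3=9, value 26+4=30
Best: 49 pts.

49 pts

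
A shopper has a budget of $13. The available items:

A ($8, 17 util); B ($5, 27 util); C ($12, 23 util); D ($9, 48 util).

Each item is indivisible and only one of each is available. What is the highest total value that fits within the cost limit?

48 util

Check high-value combinations within $13:
- D: cost 9, value 48
- A+B: cost 8+5=13, value 17+27=44
- B: cost 5, value 27
- C: cost 12, value 23
- A: cost 8, value 17
Best: 48 util.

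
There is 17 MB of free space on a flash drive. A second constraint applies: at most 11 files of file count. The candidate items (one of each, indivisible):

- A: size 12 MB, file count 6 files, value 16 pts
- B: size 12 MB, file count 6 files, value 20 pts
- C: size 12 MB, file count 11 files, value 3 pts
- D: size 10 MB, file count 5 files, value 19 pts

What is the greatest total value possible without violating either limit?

Feasible sets respecting both limits:
- B: size 12, file count 6, value 20
- D: size 10, file count 5, value 19
- A: size 12, file count 6, value 16
Best: 20 pts.

20 pts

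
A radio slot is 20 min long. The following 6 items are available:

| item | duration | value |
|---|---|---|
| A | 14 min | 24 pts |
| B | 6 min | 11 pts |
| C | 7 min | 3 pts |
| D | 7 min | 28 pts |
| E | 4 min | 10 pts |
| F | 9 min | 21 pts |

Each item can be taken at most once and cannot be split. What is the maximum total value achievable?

59 pts

Check high-value combinations within 20 min:
- D+E+F: duration 7+4+9=20, value 28+10+21=59
- D+F: duration 7+9=16, value 28+21=49
- B+D+E: duration 6+7+4=17, value 11+28+10=49
Best: 59 pts.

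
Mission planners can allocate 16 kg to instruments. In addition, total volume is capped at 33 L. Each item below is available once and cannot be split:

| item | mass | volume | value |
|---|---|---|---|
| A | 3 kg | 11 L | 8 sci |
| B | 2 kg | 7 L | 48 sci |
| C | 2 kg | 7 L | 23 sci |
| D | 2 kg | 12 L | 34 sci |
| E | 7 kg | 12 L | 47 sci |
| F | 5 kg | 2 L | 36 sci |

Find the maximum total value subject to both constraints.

165 sci

Feasible sets respecting both limits:
- B+D+E+F: mass 16, volume 33, value 165
- B+C+E+F: mass 16, volume 28, value 154
- B+C+D+F: mass 11, volume 28, value 141
Best: 165 sci.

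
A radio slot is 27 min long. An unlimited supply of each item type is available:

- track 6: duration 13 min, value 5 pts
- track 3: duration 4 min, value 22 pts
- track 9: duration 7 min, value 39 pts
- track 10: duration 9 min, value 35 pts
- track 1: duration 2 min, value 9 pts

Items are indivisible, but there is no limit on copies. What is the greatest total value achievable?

Best value-per-unit is track 9 at 39/7; filling with it alone gives 3×39 = 117.
Optimal mix: 5×track 3 + 1×track 9 → duration 27, value 149.

149 pts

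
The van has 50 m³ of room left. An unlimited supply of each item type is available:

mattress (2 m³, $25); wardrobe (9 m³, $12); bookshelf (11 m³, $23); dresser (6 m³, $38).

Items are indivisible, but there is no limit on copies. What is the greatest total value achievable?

$625

Best value-per-unit is mattress at 25/2, and filling with it alone uses volume 25×2=50. No mix of the others beats 25×25 = 625.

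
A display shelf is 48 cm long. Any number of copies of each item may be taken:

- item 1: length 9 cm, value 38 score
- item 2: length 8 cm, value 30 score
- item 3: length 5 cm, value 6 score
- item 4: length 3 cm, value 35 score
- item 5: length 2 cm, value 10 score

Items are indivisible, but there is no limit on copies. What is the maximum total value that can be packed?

560 score

Best value-per-unit is item 4 at 35/3, and filling with it alone uses length 16×3=48. No mix of the others beats 16×35 = 560.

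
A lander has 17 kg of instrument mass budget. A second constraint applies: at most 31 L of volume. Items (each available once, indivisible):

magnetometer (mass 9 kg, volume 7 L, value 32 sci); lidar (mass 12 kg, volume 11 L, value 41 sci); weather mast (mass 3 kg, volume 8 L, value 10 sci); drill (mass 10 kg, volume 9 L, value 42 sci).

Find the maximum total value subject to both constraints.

52 sci

Feasible sets respecting both limits:
- weather mast+drill: mass 13, volume 17, value 52
- lidar+weather mast: mass 15, volume 19, value 51
- magnetometer+weather mast: mass 12, volume 15, value 42
Best: 52 sci.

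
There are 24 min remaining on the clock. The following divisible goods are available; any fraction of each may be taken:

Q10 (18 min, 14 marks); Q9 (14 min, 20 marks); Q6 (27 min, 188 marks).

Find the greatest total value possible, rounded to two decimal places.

167.11

Take in order of value per unit:
- Q6 (188/27 per unit): 24 of 27 → value 24×188/27 = 167.1111, running total 167.11
Total 167.11.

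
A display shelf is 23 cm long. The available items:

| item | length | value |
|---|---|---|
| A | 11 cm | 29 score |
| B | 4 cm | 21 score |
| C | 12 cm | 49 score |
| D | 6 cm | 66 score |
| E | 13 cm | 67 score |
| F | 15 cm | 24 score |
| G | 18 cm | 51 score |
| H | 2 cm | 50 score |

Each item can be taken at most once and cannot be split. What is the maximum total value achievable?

183 score

This is a 0/1 knapsack; check combinations near the capacity.
- D+E+H: length 6+13+2=21, value 66+67+50=183
- A+B+D+H: length 11+4+6+2=23, value 29+21+66+50=166
- C+D+H: length 12+6+2=20, value 49+66+50=165
- B+D+E: length 4+6+13=23, value 21+66+67=154
Best: 183 score.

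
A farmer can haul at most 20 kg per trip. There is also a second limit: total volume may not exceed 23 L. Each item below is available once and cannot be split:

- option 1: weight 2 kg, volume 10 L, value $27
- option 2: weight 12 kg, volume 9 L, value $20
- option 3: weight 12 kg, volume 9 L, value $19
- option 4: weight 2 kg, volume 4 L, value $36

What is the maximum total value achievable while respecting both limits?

$83

Feasible sets respecting both limits:
- option 1+option 2+option 4: weight 16, volume 23, value 83
- option 1+option 3+option 4: weight 16, volume 23, value 82
- option 1+option 4: weight 4, volume 14, value 63
Best: $83.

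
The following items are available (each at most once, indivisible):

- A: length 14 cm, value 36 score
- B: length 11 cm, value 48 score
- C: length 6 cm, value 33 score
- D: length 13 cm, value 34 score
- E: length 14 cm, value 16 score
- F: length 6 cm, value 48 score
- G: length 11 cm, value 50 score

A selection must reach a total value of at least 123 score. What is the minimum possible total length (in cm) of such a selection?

Subsets with value ≥ 123, sorted by total length:
- C+F+G: length 23, value 131
- B+C+F: length 23, value 129
Minimum length: 23 cm.

23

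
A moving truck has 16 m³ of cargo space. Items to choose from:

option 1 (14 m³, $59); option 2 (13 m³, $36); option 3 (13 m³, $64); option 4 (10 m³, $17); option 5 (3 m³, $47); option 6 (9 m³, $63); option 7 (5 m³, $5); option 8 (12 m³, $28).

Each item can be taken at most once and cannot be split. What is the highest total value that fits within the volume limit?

This is a 0/1 knapsack; check combinations near the capacity.
- option 3+option 5: volume 13+3=16, value 64+47=111
- option 5+option 6: volume 3+9=12, value 47+63=110
- option 2+option 5: volume 13+3=16, value 36+47=83
- option 5+option 8: volume 3+12=15, value 47+28=75
- option 6+option 7: volume 9+5=14, value 63+5=68
Best: $111.

$111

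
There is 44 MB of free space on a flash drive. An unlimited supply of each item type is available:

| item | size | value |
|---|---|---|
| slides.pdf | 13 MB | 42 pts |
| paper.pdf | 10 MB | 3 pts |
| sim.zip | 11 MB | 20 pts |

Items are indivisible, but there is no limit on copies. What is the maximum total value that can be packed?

Best value-per-unit is slides.pdf at 42/13, and filling with it alone uses size 3×13=39. No mix of the others beats 3×42 = 126.

126 pts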